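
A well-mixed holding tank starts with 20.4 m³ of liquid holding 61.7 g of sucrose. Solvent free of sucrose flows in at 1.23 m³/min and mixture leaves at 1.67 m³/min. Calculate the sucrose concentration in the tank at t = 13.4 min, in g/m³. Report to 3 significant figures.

Let m(t) be the amount of sucrose. Volume: V(t) = V₀ + (Q_in − Q_out) t = 20.4 − 0.44000 t; V(13.4) = 14.504 m³.
Solute balance: dm/dt = 0 − Q_out C = −Q_out m/V(t).
Separate: dm/m = −Q_out dt/V(t) ⇒ ln(m/m₀) = −(Q_out/(Q_in−Q_out)) ln(V/V₀).
m = m₀ (V₀/V)^(Q_out/(Q_in−Q_out)) = 61.7 × (20.4/14.504)^(-3.7955) = 16.905 g.
C = m/V = 16.905/14.504 = 1.1655 g/m³.

1.17 g/m³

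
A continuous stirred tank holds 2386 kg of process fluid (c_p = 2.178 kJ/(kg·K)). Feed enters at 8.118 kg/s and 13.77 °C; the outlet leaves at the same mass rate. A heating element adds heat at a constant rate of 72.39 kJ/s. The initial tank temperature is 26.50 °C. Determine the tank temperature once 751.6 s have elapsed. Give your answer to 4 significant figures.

First-law balance (no shaft work): M c_p dT/dt = ṁ c_p (T_in − T) + 72.39.
Rearrange: dT/dt = (T_ss − T)/τ with τ = M/ṁ = 293.915 s and T_ss = T_in + Q̇/(ṁ c_p) = 17.8642 °C.
This is linear first-order; T(t) = T_ss + (T₀ − T_ss) e^(−t/τ).
T(751.6) = 17.8642 + (8.63578)·e^(−751.6/293.915) = 17.8642 + (8.63578)·0.0775212 = 18.5337 °C.

18.53 °C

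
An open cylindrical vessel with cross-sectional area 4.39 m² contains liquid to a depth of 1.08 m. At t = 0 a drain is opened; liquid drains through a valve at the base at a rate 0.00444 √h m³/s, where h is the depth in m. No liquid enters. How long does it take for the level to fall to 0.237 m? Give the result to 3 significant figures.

1090 s

Mass balance (ρ constant): A dh/dt = −0.00444 √h.
∫ h^(−1/2) dh = −(0.00444/A) ∫ dt, giving 2√h = 2√h₀ − (0.00444/A) t.
t = 2A(√h₀ − √h)/0.00444 = 2·4.39·(√1.08 − √0.237)/0.00444
  = 8.7800 × (1.0392 − 0.48683) / 0.00444 = 1092.4 s.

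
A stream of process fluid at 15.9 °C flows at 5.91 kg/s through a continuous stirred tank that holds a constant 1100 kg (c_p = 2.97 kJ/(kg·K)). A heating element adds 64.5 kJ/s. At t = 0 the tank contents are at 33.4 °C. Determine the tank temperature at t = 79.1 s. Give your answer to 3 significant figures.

Unsteady energy balance on the tank contents: M c_p dT/dt = ṁ c_p (T_in − T) + 64.5.
τ = M/ṁ = 186.13 s; T_ss = T_in + Q̇/(ṁ c_p) = 15.9 + 64.5/(5.91·2.97) = 19.575 °C.
Solution: T(t) = T_ss + (T₀ − T_ss) e^(−t/τ).
T(79.1) = 19.575 + (13.825)·e^(−79.1/186.13) = 19.575 + (13.825)·0.65378 = 28.613 °C.

28.6 °C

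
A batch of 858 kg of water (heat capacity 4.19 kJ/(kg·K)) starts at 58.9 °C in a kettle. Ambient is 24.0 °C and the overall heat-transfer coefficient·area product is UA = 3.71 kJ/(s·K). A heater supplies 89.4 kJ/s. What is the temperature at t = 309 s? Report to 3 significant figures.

Heat balance on the well-mixed liquid: M c_p dT/dt = −UA(T − T_amb) + Q̇.
dT/dt = (T_ss − T)/τ with T_ss = T_amb + Q̇/UA = 24.0 + 89.4/3.71 = 48.097 °C, τ = M c_p/UA = 858·4.19/3.71 = 969.01 s.
Integrating: T(t) = T_ss + (T₀ − T_ss) e^(−t/τ).
T(309) = 48.097 + (10.803)·0.72696 = 55.950 °C.

56.0 °C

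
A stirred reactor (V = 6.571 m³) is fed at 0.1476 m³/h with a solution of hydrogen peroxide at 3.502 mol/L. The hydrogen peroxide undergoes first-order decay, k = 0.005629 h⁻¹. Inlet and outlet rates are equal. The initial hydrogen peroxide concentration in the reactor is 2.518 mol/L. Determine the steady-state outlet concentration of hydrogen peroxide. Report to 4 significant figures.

2.800 mol/L

V dC/dt = Q(C_in − C) − k V C.
At steady state: 0 = Q C_in − (Q + kV) C_ss, so C_ss = Q C_in/(Q + kV).
C_ss = 0.1476·3.502/(0.1476 + 0.005629·6.571) = 0.516895/0.184588 = 2.80026 mol/L.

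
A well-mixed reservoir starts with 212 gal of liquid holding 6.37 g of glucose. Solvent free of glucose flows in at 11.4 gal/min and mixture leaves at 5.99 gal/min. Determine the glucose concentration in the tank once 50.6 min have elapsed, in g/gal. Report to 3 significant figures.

Total volume: dV/dt = Q_in − Q_out = 5.4100 gal/min, so V(t) = 212 + 5.4100 t and V(50.6) = 485.75 gal.
No glucose enters, so dm/dt = −Q_out · (m/V).
dm/m = −Q_out dt/(V₀ + 5.4100 t); integrating gives ln(m/m₀) = −(Q_out/(Q_in−Q_out)) ln(V/V₀).
m = m₀ (V₀/V)^(Q_out/(Q_in−Q_out)) = 6.37 × (212/485.75)^(1.1072) = 2.5437 g.
C = m/V = 2.5437/485.75 = 0.0052367 g/gal.

0.00524 g/gal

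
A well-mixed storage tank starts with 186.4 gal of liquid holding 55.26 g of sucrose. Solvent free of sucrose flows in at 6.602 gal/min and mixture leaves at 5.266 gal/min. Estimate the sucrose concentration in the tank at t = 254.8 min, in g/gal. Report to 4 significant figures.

Total volume: dV/dt = Q_in − Q_out = 1.33600 gal/min, so V(t) = 186.4 + 1.33600 t and V(254.8) = 526.813 gal.
No sucrose enters, so dm/dt = −Q_out · (m/V).
Separate: dm/m = −Q_out dt/V(t) ⇒ ln(m/m₀) = −(Q_out/(Q_in−Q_out)) ln(V/V₀).
m = m₀ (V₀/V)^(Q_out/(Q_in−Q_out)) = 55.26 × (186.4/526.813)^(3.94162) = 0.920264 g.
C = m/V = 0.920264/526.813 = 0.00174685 g/gal.

0.001747 g/gal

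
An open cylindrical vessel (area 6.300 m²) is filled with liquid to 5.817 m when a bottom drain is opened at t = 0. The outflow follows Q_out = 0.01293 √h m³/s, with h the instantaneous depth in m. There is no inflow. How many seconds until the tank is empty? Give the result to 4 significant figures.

2350 s

With no inflow, A dh/dt = −0.01293 √h.
Separate and integrate: 2(√h − √h₀) = −(0.01293/A) t.
Set h = 0: 2√h₀ = (0.01293/A) t_empty ⇒ t_empty = 2A√h₀/0.01293.
t_empty = 2·6.300·√5.817/0.01293 = 12.6000·2.41185/0.01293 = 2350.29 s.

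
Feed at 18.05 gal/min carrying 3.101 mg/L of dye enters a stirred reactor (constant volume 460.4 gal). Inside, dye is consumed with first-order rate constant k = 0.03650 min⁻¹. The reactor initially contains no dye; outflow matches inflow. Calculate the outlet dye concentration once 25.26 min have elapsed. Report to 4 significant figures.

1.369 mg/L

Accumulation = in − out − consumed: V dC/dt = Q C_in − Q C − k V C.
dC/dt = (Q/V) C_in − (Q/V + k) C; effective rate a = Q/V + k = 0.0392050 + 0.03650 = 0.0757050 min⁻¹.
C_ss = Q C_in/(Q + kV) = 1.60590 mg/L; C(t) = C_ss + (C₀ − C_ss) e^(−a t).
C(25.26) = 1.60590 + (-1.60590)·e^(−0.0757050·25.26) = 1.60590 + (-1.60590)·0.147739 = 1.36865 mg/L.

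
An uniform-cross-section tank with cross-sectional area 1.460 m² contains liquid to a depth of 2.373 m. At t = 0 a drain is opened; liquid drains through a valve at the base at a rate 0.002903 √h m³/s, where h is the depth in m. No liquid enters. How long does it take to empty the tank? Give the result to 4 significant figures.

1549 s

With no inflow, A dh/dt = −0.002903 √h.
∫ h^(−1/2) dh = −(0.002903/A) ∫ dt, giving 2√h = 2√h₀ − (0.002903/A) t.
Set h = 0: 2√h₀ = (0.002903/A) t_empty ⇒ t_empty = 2A√h₀/0.002903.
t_empty = 2·1.460·√2.373/0.002903 = 2.92000·1.54045/0.002903 = 1549.48 s.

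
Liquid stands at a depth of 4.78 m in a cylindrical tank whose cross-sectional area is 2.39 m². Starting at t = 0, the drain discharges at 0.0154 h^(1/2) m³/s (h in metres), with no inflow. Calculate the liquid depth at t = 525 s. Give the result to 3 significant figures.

Unsteady balance on liquid volume: A dh/dt = −0.0154 √h.
This is separable: 2 d(√h)/dt = −0.0154/A, so √h = √h₀ − (0.0154/(2A)) t.
√h = √4.78 − 0.0154·525/(2·2.39) = 2.1863 − 1.6914 = 0.49490.
h = 0.49490² = 0.24492 m.

0.245 m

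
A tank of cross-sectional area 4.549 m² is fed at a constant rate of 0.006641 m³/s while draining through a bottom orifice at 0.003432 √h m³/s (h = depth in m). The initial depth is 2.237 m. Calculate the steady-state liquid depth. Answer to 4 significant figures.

3.744 m

A dh/dt = Q_in − 0.003432 √h. Steady state requires inflow = outflow:
Q_in = 0.003432 √h_ss ⇒ √h_ss = 0.006641/0.003432 = 1.93502.
h_ss = 1.93502² = 3.74432 m. (Since h₀ = 2.237 m < h_ss, the level will rise toward this value.)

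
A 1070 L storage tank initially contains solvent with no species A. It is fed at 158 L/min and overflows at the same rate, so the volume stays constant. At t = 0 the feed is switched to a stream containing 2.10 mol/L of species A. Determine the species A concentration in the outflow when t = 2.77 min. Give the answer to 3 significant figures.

0.705 mol/L

Accumulation = in − out for the solute gives V dC/dt = Q(C_in − C).
Time constant τ = V/Q = 1070/158 = 6.7722 min.
Integrating: C(t) = C_in + (C₀ − C_in) e^(−t/τ).
C(2.77) = 2.10 + (0 − 2.10)·e^(−2.77/6.7722) = 2.10 + (-2.1000)·0.66430 = 0.70498 mol/L.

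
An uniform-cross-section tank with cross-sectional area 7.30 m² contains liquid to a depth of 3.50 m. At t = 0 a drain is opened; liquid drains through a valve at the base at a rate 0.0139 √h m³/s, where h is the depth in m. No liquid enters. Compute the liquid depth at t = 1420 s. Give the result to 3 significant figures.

0.269 m

Mass balance (ρ constant): A dh/dt = −0.0139 √h.
Separate and integrate: 2(√h − √h₀) = −(0.0139/A) t.
√h = √3.50 − 0.0139·1420/(2·7.30) = 1.8708 − 1.3519 = 0.51891.
h = 0.51891² = 0.26927 m.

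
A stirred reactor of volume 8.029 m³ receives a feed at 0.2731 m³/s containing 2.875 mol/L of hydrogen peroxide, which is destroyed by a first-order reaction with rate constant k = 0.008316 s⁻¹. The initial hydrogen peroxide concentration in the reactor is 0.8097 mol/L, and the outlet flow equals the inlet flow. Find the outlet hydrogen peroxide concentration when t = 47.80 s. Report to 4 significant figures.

Species balance: V dC/dt = Q C_in − Q C − k V C.
This is linear with rate a = Q/V + k = 0.0423302 s⁻¹.
C_ss = Q C_in/(Q + kV) = 2.31019 mol/L; C(t) = C_ss + (C₀ − C_ss) e^(−a t).
C(47.80) = 2.31019 + (-1.50049)·e^(−0.0423302·47.80) = 2.31019 + (-1.50049)·0.132207 = 2.11181 mol/L.

2.112 mol/L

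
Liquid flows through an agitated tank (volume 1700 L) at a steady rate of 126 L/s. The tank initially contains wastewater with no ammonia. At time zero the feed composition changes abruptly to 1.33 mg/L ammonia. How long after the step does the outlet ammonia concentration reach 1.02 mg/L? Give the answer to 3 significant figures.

Species balance: V dC/dt = Q(C_in − C) ⇒ τ = V/Q = 13.492 s.
C(t) = C_in + (C₀ − C_in) e^(−t/τ). Set C = 1.02 and solve for t:
e^(−t/τ) = (C − C_in)/(C₀ − C_in) = (1.02 − 1.33)/(0 − 1.33) = 0.23308
t = −τ ln(…) = 13.492 × 1.4564 = 19.649 s.

19.6 s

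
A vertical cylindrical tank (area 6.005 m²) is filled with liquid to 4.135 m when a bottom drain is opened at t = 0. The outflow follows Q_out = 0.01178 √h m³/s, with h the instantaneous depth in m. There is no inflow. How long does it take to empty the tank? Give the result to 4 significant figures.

With no inflow, A dh/dt = −0.01178 √h.
∫ h^(−1/2) dh = −(0.01178/A) ∫ dt, giving 2√h = 2√h₀ − (0.01178/A) t.
Set h = 0: 2√h₀ = (0.01178/A) t_empty ⇒ t_empty = 2A√h₀/0.01178.
t_empty = 2·6.005·√4.135/0.01178 = 12.0100·2.03347/0.01178 = 2073.17 s.

2073 s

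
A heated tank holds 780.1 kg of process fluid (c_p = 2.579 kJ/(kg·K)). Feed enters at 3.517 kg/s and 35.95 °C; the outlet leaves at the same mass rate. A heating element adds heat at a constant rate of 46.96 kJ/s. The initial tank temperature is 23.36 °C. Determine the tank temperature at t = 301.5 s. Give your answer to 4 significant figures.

Heat balance on the well-mixed liquid: M c_p dT/dt = ṁ c_p (T_in − T) + 46.96.
τ = M/ṁ = 221.808 s; T_ss = T_in + Q̇/(ṁ c_p) = 35.95 + 46.96/(3.517·2.579) = 41.1273 °C.
T approaches T_ss exponentially: T(t) = T_ss + (T₀ − T_ss) e^(−t/τ).
T(301.5) = 41.1273 + (-17.7673)·e^(−301.5/221.808) = 41.1273 + (-17.7673)·0.256845 = 36.5639 °C.

36.56 °C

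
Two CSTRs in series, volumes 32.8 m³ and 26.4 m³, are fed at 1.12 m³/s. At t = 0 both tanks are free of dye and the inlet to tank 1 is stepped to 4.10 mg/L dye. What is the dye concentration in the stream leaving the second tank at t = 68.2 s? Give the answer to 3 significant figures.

Each tank obeys Vᵢ dCᵢ/dt = Q(Cᵢ₋₁ − Cᵢ), so τᵢ = Vᵢ/Q.
τ₁ = 32.8/1.12 = 29.286 s; τ₂ = 26.4/1.12 = 23.571 s.
Solving the cascade with C₁(0)=C₂(0)=0 gives C₂(t) = C_in[1 − (τ₁ e^(−t/τ₁) − τ₂ e^(−t/τ₂))/(τ₁ − τ₂)].
At t = 68.2: e^(−t/τ₁) = 0.097414, e^(−t/τ₂) = 0.055391.
C₂ = 4.10·[1 − (29.286·0.097414 − 23.571·0.055391)/(5.7143)] = 4.10·0.72924 = 2.9899 mg/L.

2.99 mg/L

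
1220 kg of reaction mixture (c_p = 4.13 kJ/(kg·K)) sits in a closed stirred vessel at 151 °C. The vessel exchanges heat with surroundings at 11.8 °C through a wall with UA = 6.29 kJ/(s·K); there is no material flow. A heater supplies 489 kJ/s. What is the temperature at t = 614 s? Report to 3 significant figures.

118 °C

Heat balance on the well-mixed liquid: M c_p dT/dt = −UA(T − T_amb) + Q̇.
dT/dt = (T_ss − T)/τ with T_ss = T_amb + Q̇/UA = 11.8 + 489/6.29 = 89.542 °C, τ = M c_p/UA = 1220·4.13/6.29 = 801.05 s.
T approaches T_ss exponentially: T(t) = T_ss + (T₀ − T_ss) e^(−t/τ).
T(614) = 89.542 + (61.458)·0.46464 = 118.10 °C.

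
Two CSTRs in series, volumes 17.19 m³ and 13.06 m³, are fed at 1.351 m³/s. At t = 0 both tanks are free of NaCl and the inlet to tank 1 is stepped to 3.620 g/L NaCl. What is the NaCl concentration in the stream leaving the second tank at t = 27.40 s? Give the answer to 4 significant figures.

Each tank obeys Vᵢ dCᵢ/dt = Q(Cᵢ₋₁ − Cᵢ), so τᵢ = Vᵢ/Q.
τ₁ = 17.19/1.351 = 12.7239 s; τ₂ = 13.06/1.351 = 9.66691 s.
Tank 1: C₁ = C_in(1 − e^(−t/τ₁)). Tank 2 (τ₁ ≠ τ₂): C₂ = C_in[1 − (τ₁ e^(−t/τ₁) − τ₂ e^(−t/τ₂))/(τ₁ − τ₂)].
At t = 27.40: e^(−t/τ₁) = 0.116086, e^(−t/τ₂) = 0.0587532.
C₂ = 3.620·[1 − (12.7239·0.116086 − 9.66691·0.0587532)/(3.05699)] = 3.620·0.702616 = 2.54347 g/L.

2.543 g/L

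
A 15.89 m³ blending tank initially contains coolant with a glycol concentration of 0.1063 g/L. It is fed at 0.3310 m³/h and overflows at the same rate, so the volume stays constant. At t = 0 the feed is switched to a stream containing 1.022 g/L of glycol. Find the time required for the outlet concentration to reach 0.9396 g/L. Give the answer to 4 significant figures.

115.6 h

Accumulation = in − out for the solute gives V dC/dt = Q(C_in − C), so τ = V/Q = 48.0060 h.
C(t) = C_in + (C₀ − C_in) e^(−t/τ). Set C = 0.9396 and solve for t:
e^(−t/τ) = (C − C_in)/(C₀ − C_in) = (0.9396 − 1.022)/(0.1063 − 1.022) = 0.0899858
t = −τ ln(…) = 48.0060 × 2.40810 = 115.604 h.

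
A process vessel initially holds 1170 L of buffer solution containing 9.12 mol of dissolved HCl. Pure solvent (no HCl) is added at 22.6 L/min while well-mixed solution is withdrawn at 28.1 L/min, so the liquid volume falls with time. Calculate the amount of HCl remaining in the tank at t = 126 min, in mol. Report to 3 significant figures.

0.0931 mol

Let m(t) be the amount of HCl. Volume: V(t) = V₀ + (Q_in − Q_out) t = 1170 − 5.5000 t; V(126) = 477.00 L.
No HCl enters, so dm/dt = −Q_out · (m/V).
Separate: dm/m = −Q_out dt/V(t) ⇒ ln(m/m₀) = −(Q_out/(Q_in−Q_out)) ln(V/V₀).
m = m₀ (V₀/V)^(Q_out/(Q_in−Q_out)) = 9.12 × (1170/477.00)^(-5.1091) = 0.093143 mol.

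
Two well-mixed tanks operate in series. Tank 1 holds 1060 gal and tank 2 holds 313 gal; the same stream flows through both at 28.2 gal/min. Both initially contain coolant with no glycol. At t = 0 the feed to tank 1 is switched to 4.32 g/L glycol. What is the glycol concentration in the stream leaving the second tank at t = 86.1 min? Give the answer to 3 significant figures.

3.70 g/L

Each tank obeys Vᵢ dCᵢ/dt = Q(Cᵢ₋₁ − Cᵢ), so τᵢ = Vᵢ/Q.
τ₁ = 1060/28.2 = 37.589 min; τ₂ = 313/28.2 = 11.099 min.
Solving the cascade with C₁(0)=C₂(0)=0 gives C₂(t) = C_in[1 − (τ₁ e^(−t/τ₁) − τ₂ e^(−t/τ₂))/(τ₁ − τ₂)].
At t = 86.1: e^(−t/τ₁) = 0.10121, e^(−t/τ₂) = 0.00042763.
C₂ = 4.32·[1 − (37.589·0.10121 − 11.099·0.00042763)/(26.489)] = 4.32·0.85657 = 3.7004 g/L.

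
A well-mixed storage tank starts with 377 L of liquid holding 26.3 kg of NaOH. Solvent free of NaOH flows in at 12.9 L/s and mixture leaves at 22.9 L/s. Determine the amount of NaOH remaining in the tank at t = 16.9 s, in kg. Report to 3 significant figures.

6.74 kg

Let m(t) be the amount of NaOH. Volume: V(t) = V₀ + (Q_in − Q_out) t = 377 − 10.000 t; V(16.9) = 208.00 L.
No NaOH enters, so dm/dt = −Q_out · (m/V).
Separate: dm/m = −Q_out dt/V(t) ⇒ ln(m/m₀) = −(Q_out/(Q_in−Q_out)) ln(V/V₀).
m = m₀ (V₀/V)^(Q_out/(Q_in−Q_out)) = 26.3 × (377/208.00)^(-2.2900) = 6.7375 kg.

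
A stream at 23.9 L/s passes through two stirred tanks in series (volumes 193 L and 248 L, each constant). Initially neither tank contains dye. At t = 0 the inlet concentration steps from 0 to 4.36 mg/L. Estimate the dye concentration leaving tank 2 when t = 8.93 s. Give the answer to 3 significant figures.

Species balance on tank i: dCᵢ/dt = (Cᵢ₋₁ − Cᵢ)/τᵢ with τᵢ = Vᵢ/Q.
τ₁ = 193/23.9 = 8.0753 s; τ₂ = 248/23.9 = 10.377 s.
Tank 1: C₁ = C_in(1 − e^(−t/τ₁)). Tank 2 (τ₁ ≠ τ₂): C₂ = C_in[1 − (τ₁ e^(−t/τ₁) − τ₂ e^(−t/τ₂))/(τ₁ − τ₂)].
At t = 8.93: e^(−t/τ₁) = 0.33093, e^(−t/τ₂) = 0.42291.
C₂ = 4.36·[1 − (8.0753·0.33093 − 10.377·0.42291)/(-2.3013)] = 4.36·0.25433 = 1.1089 mg/L.

1.11 mg/L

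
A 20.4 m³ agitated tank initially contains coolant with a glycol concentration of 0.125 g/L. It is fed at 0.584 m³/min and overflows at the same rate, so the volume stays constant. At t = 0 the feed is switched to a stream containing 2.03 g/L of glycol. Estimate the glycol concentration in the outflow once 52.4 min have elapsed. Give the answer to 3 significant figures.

1.60 g/L

Accumulation = in − out for the solute gives V dC/dt = Q(C_in − C).
So dC/dt = (C_in − C)/τ with τ = V/Q = 20.4/0.584 = 34.932 min.
Integrating: C(t) = C_in + (C₀ − C_in) e^(−t/τ).
C(52.4) = 2.03 + (0.125 − 2.03)·e^(−52.4/34.932) = 2.03 + (-1.9050)·0.22311 = 1.6050 g/L.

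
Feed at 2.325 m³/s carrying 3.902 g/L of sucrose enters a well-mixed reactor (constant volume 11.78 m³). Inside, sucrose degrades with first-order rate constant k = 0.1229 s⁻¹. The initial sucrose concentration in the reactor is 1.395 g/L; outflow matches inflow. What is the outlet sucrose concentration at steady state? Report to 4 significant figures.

V dC/dt = Q(C_in − C) − k V C.
Steady state (dC/dt = 0): C_ss = Q C_in/(Q + kV) = C_in/(1 + kV/Q).
C_ss = 2.325·3.902/(2.325 + 0.1229·11.78) = 9.07215/3.77276 = 2.40464 g/L.

2.405 g/L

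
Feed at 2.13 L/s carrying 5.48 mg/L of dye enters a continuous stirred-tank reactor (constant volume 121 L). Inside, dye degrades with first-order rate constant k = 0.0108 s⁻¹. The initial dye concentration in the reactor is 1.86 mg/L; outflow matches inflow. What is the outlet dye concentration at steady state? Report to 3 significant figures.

Species balance: V dC/dt = Q C_in − Q C − k V C.
Steady state (dC/dt = 0): C_ss = Q C_in/(Q + kV) = C_in/(1 + kV/Q).
C_ss = 2.13·5.48/(2.13 + 0.0108·121) = 11.672/3.4368 = 3.3963 mg/L.

3.40 mg/L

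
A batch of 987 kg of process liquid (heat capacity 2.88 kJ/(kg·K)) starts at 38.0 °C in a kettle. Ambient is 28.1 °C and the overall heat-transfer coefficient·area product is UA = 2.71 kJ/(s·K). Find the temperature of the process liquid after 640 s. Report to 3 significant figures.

Unsteady energy balance on the tank contents: M c_p dT/dt = −UA(T − T_amb).
dT/dt = (T_ss − T)/τ with T_ss = T_amb = 28.100 °C, τ = M c_p/UA = 987·2.88/2.71 = 1048.9 s.
This is linear first-order; T(t) = T_ss + (T₀ − T_ss) e^(−t/τ).
T(640) = 28.100 + (9.9000)·0.54327 = 33.478 °C.

33.5 °C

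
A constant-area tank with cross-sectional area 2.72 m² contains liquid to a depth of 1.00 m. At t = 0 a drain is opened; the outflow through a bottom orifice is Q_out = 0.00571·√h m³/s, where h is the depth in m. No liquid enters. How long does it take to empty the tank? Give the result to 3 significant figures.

953 s

A dh/dt = −Q_out = −0.00571 √h.
Separate and integrate: 2(√h − √h₀) = −(0.00571/A) t.
Tank is empty when √h = 0: t_empty = 2A√h₀/0.00571.
t_empty = 2·2.72·√1.00/0.00571 = 5.4400·1.0000/0.00571 = 952.71 s.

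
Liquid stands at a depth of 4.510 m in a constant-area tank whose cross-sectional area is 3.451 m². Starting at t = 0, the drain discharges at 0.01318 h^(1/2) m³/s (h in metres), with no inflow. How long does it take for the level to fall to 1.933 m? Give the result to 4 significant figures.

Mass balance (ρ constant): A dh/dt = −0.01318 √h.
Separate and integrate: 2(√h − √h₀) = −(0.01318/A) t.
t = 2A(√h₀ − √h)/0.01318 = 2·3.451·(√4.510 − √1.933)/0.01318
  = 6.90200 × (2.12368 − 1.39032) / 0.01318 = 384.036 s.

384.0 s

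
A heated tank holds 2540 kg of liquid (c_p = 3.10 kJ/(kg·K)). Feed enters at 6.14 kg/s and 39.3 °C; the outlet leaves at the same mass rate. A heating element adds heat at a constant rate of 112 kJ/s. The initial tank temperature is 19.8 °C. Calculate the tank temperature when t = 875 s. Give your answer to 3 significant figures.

Energy balance: M c_p dT/dt = ṁ c_p (T_in − T) + 112.
Rearrange: dT/dt = (T_ss − T)/τ with τ = M/ṁ = 413.68 s and T_ss = T_in + Q̇/(ṁ c_p) = 45.184 °C.
Solution: T(t) = T_ss + (T₀ − T_ss) e^(−t/τ).
T(875) = 45.184 + (-25.384)·e^(−875/413.68) = 45.184 + (-25.384)·0.12061 = 42.123 °C.

42.1 °C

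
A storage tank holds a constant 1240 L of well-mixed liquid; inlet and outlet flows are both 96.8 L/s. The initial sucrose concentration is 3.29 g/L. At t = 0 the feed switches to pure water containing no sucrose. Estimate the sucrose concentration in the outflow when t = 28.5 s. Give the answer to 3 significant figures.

Unsteady species balance (constant V, well mixed): V dC/dt = Q(C_in − C).
Rewrite as dC/dt + C/τ = C_in/τ, τ = V/Q = 12.810 s.
C approaches C_in exponentially: C(t) = C_in + (C₀ − C_in) e^(−t/τ).
C(28.5) = 0 + (3.29 − 0)·e^(−28.5/12.810) = 0 + (3.2900)·0.10808 = 0.35560 g/L.

0.356 g/L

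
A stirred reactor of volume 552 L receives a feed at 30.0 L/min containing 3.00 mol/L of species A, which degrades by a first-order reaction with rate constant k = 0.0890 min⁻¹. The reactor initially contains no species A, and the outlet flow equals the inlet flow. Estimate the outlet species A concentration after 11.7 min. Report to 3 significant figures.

Species balance: V dC/dt = Q C_in − Q C − k V C.
dC/dt = (Q/V) C_in − (Q/V + k) C; effective rate a = Q/V + k = 0.054348 + 0.0890 = 0.14335 min⁻¹.
C_ss = Q C_in/(Q + kV) = 1.1374 mol/L; C(t) = C_ss + (C₀ − C_ss) e^(−a t).
C(11.7) = 1.1374 + (-1.1374)·e^(−0.14335·11.7) = 1.1374 + (-1.1374)·0.18690 = 0.92482 mol/L.

0.925 mol/L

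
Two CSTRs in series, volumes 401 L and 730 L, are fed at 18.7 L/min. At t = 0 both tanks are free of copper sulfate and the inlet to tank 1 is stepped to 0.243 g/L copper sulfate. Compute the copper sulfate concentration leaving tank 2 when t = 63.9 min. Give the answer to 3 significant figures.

0.153 g/L

Species balance on tank i: dCᵢ/dt = (Cᵢ₋₁ − Cᵢ)/τᵢ with τᵢ = Vᵢ/Q.
τ₁ = 401/18.7 = 21.444 min; τ₂ = 730/18.7 = 39.037 min.
Tank 1: C₁ = C_in(1 − e^(−t/τ₁)). Tank 2 (τ₁ ≠ τ₂): C₂ = C_in[1 − (τ₁ e^(−t/τ₁) − τ₂ e^(−t/τ₂))/(τ₁ − τ₂)].
At t = 63.9: e^(−t/τ₁) = 0.050799, e^(−t/τ₂) = 0.19458.
C₂ = 0.243·[1 − (21.444·0.050799 − 39.037·0.19458)/(-17.594)] = 0.243·0.63016 = 0.15313 g/L.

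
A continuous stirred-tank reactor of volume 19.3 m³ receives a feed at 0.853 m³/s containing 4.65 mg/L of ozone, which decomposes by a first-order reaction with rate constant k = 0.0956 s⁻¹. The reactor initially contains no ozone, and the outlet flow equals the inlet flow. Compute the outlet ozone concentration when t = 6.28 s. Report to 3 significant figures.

0.859 mg/L

Species balance: V dC/dt = Q C_in − Q C − k V C.
dC/dt = (Q/V) C_in − (Q/V + k) C; effective rate a = Q/V + k = 0.044197 + 0.0956 = 0.13980 s⁻¹.
C_ss = Q C_in/(Q + kV) = 1.4701 mg/L; C(t) = C_ss + (C₀ − C_ss) e^(−a t).
C(6.28) = 1.4701 + (-1.4701)·e^(−0.13980·6.28) = 1.4701 + (-1.4701)·0.41564 = 0.85906 mg/L.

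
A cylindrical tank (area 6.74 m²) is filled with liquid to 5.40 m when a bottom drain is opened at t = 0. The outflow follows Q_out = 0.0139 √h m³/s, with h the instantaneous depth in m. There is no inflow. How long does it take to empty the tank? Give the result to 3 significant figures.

Unsteady balance on liquid volume: A dh/dt = −0.0139 √h.
∫ h^(−1/2) dh = −(0.0139/A) ∫ dt, giving 2√h = 2√h₀ − (0.0139/A) t.
Set h = 0: 2√h₀ = (0.0139/A) t_empty ⇒ t_empty = 2A√h₀/0.0139.
t_empty = 2·6.74·√5.40/0.0139 = 13.480·2.3238/0.0139 = 2253.6 s.

2250 s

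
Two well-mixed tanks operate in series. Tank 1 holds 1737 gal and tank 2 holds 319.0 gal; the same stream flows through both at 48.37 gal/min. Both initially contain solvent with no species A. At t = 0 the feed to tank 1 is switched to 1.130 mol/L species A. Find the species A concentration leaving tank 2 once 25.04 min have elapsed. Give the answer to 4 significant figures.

Species balance on tank i: dCᵢ/dt = (Cᵢ₋₁ − Cᵢ)/τᵢ with τᵢ = Vᵢ/Q.
τ₁ = 1737/48.37 = 35.9107 min; τ₂ = 319.0/48.37 = 6.59500 min.
Solving the cascade with C₁(0)=C₂(0)=0 gives C₂(t) = C_in[1 − (τ₁ e^(−t/τ₁) − τ₂ e^(−t/τ₂))/(τ₁ − τ₂)].
At t = 25.04: e^(−t/τ₁) = 0.497935, e^(−t/τ₂) = 0.0224421.
C₂ = 1.130·[1 − (35.9107·0.497935 − 6.59500·0.0224421)/(29.3157)] = 1.130·0.395096 = 0.446458 mol/L.

0.4465 mol/L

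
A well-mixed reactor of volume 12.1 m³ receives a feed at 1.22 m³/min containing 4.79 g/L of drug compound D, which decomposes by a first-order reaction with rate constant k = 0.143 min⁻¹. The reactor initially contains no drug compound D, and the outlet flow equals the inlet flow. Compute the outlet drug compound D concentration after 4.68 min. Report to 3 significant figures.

1.35 g/L

Species balance: V dC/dt = Q C_in − Q C − k V C.
dC/dt = (Q/V) C_in − (Q/V + k) C; effective rate a = Q/V + k = 0.10083 + 0.143 = 0.24383 min⁻¹.
C_ss = Q C_in/(Q + kV) = 1.9807 g/L; C(t) = C_ss + (C₀ − C_ss) e^(−a t).
C(4.68) = 1.9807 + (-1.9807)·e^(−0.24383·4.68) = 1.9807 + (-1.9807)·0.31946 = 1.3480 g/L.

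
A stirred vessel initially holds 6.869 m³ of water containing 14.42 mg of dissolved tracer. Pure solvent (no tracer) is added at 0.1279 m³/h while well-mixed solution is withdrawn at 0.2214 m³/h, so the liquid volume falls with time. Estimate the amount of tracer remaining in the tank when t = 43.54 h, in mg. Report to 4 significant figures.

1.719 mg

Let m(t) be the amount of tracer. Volume: V(t) = V₀ + (Q_in − Q_out) t = 6.869 − 0.0935000 t; V(43.54) = 2.79801 m³.
Solute balance: dm/dt = 0 − Q_out C = −Q_out m/V(t).
dm/m = −Q_out dt/(V₀ − 0.0935000 t); integrating gives ln(m/m₀) = −(Q_out/(Q_in−Q_out)) ln(V/V₀).
m = m₀ (V₀/V)^(Q_out/(Q_in−Q_out)) = 14.42 × (6.869/2.79801)^(-2.36791) = 1.71939 mg.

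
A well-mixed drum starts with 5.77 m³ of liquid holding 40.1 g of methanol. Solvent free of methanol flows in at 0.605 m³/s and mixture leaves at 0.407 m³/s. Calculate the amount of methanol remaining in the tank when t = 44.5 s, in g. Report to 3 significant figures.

Total volume: dV/dt = Q_in − Q_out = 0.19800 m³/s, so V(t) = 5.77 + 0.19800 t and V(44.5) = 14.581 m³.
No methanol enters, so dm/dt = −Q_out · (m/V).
Separate: dm/m = −Q_out dt/V(t) ⇒ ln(m/m₀) = −(Q_out/(Q_in−Q_out)) ln(V/V₀).
m = m₀ (V₀/V)^(Q_out/(Q_in−Q_out)) = 40.1 × (5.77/14.581)^(2.0556) = 5.9642 g.

5.96 g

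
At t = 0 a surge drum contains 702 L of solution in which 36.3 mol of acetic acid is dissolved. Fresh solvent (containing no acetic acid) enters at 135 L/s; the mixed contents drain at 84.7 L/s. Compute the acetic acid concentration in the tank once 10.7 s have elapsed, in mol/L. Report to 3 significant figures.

0.0112 mol/L

Total volume: dV/dt = Q_in − Q_out = 50.300 L/s, so V(t) = 702 + 50.300 t and V(10.7) = 1240.2 L.
Solute balance: dm/dt = 0 − Q_out C = −Q_out m/V(t).
Separate: dm/m = −Q_out dt/V(t) ⇒ ln(m/m₀) = −(Q_out/(Q_in−Q_out)) ln(V/V₀).
m = m₀ (V₀/V)^(Q_out/(Q_in−Q_out)) = 36.3 × (702/1240.2)^(1.6839) = 13.923 mol.
C = m/V = 13.923/1240.2 = 0.011226 mol/L.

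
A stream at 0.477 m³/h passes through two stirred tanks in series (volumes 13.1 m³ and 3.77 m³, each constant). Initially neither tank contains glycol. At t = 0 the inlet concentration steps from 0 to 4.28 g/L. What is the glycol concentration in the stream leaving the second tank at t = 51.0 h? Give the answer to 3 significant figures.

3.34 g/L

Species balance on tank i: dCᵢ/dt = (Cᵢ₋₁ − Cᵢ)/τᵢ with τᵢ = Vᵢ/Q.
τ₁ = 13.1/0.477 = 27.463 h; τ₂ = 3.77/0.477 = 7.9036 h.
Solving the cascade with C₁(0)=C₂(0)=0 gives C₂(t) = C_in[1 − (τ₁ e^(−t/τ₁) − τ₂ e^(−t/τ₂))/(τ₁ − τ₂)].
At t = 51.0: e^(−t/τ₁) = 0.15614, e^(−t/τ₂) = 0.0015761.
C₂ = 4.28·[1 − (27.463·0.15614 − 7.9036·0.0015761)/(19.560)] = 4.28·0.78141 = 3.3444 g/L.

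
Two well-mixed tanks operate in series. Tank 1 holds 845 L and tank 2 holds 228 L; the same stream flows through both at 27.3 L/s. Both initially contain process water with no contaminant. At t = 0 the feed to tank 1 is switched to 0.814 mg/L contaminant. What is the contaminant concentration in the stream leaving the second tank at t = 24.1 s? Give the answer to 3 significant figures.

Each tank obeys Vᵢ dCᵢ/dt = Q(Cᵢ₋₁ − Cᵢ), so τᵢ = Vᵢ/Q.
τ₁ = 845/27.3 = 30.952 s; τ₂ = 228/27.3 = 8.3516 s.
Solving the cascade with C₁(0)=C₂(0)=0 gives C₂(t) = C_in[1 − (τ₁ e^(−t/τ₁) − τ₂ e^(−t/τ₂))/(τ₁ − τ₂)].
At t = 24.1: e^(−t/τ₁) = 0.45904, e^(−t/τ₂) = 0.055818.
C₂ = 0.814·[1 − (30.952·0.45904 − 8.3516·0.055818)/(22.601)] = 0.814·0.39196 = 0.31905 mg/L.

0.319 mg/L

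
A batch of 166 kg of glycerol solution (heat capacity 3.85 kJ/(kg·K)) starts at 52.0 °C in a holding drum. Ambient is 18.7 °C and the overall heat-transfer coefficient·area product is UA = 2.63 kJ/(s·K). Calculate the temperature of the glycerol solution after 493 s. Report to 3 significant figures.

23.1 °C

Lumped-capacitance energy balance: M c_p dT/dt = UA(T_amb − T).
dT/dt = (T_ss − T)/τ with T_ss = T_amb = 18.700 °C, τ = M c_p/UA = 166·3.85/2.63 = 243.00 s.
Solution: T(t) = T_ss + (T₀ − T_ss) e^(−t/τ).
T(493) = 18.700 + (33.300)·0.13150 = 23.079 °C.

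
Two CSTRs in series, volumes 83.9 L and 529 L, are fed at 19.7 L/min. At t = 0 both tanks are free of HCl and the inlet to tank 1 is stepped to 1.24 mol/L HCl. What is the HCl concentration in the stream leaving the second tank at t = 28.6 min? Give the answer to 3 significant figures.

Time constants: τᵢ = Vᵢ/Q for each well-mixed tank.
τ₁ = 83.9/19.7 = 4.2589 min; τ₂ = 529/19.7 = 26.853 min.
Tank 1: C₁ = C_in(1 − e^(−t/τ₁)). Tank 2 (τ₁ ≠ τ₂): C₂ = C_in[1 − (τ₁ e^(−t/τ₁) − τ₂ e^(−t/τ₂))/(τ₁ − τ₂)].
At t = 28.6: e^(−t/τ₁) = 0.0012121, e^(−t/τ₂) = 0.34471.
C₂ = 1.24·[1 − (4.2589·0.0012121 − 26.853·0.34471)/(-22.594)] = 1.24·0.59055 = 0.73228 mol/L.

0.732 mol/L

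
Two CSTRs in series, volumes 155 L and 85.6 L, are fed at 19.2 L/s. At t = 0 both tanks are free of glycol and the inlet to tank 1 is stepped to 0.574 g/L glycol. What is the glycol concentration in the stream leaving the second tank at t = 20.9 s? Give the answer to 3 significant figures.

Species balance on tank i: dCᵢ/dt = (Cᵢ₋₁ − Cᵢ)/τᵢ with τᵢ = Vᵢ/Q.
τ₁ = 155/19.2 = 8.0729 s; τ₂ = 85.6/19.2 = 4.4583 s.
Tank 1: C₁ = C_in(1 − e^(−t/τ₁)). Tank 2 (τ₁ ≠ τ₂): C₂ = C_in[1 − (τ₁ e^(−t/τ₁) − τ₂ e^(−t/τ₂))/(τ₁ − τ₂)].
At t = 20.9: e^(−t/τ₁) = 0.075102, e^(−t/τ₂) = 0.0092065.
C₂ = 0.574·[1 − (8.0729·0.075102 − 4.4583·0.0092065)/(3.6146)] = 0.574·0.84362 = 0.48424 g/L.

0.484 g/L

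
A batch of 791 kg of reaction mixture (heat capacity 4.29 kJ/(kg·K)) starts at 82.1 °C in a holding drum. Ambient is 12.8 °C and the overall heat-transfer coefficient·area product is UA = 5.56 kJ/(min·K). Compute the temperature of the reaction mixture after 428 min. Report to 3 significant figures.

Lumped-capacitance energy balance: M c_p dT/dt = UA(T_amb − T).
dT/dt = (T_ss − T)/τ with T_ss = T_amb = 12.800 °C, τ = M c_p/UA = 791·4.29/5.56 = 610.32 min.
This is linear first-order; T(t) = T_ss + (T₀ − T_ss) e^(−t/τ).
T(428) = 12.800 + (69.300)·0.49596 = 47.170 °C.

47.2 °C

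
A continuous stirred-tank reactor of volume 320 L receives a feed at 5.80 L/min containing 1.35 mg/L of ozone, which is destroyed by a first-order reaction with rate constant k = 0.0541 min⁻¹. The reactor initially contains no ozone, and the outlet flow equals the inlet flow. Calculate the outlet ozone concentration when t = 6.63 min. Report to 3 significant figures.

0.129 mg/L

Species balance: V dC/dt = Q C_in − Q C − k V C.
dC/dt = (Q/V) C_in − (Q/V + k) C; effective rate a = Q/V + k = 0.018125 + 0.0541 = 0.072225 min⁻¹.
C_ss = Q C_in/(Q + kV) = 0.33879 mg/L; C(t) = C_ss + (C₀ − C_ss) e^(−a t).
C(6.63) = 0.33879 + (-0.33879)·e^(−0.072225·6.63) = 0.33879 + (-0.33879)·0.61949 = 0.12891 mg/L.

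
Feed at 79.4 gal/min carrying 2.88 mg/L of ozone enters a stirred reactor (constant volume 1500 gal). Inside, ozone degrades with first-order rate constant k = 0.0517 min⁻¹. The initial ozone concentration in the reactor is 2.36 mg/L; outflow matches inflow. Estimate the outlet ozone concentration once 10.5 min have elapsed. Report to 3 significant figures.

V dC/dt = Q(C_in − C) − k V C.
This is linear with rate a = Q/V + k = 0.10463 min⁻¹.
C_ss = Q C_in/(Q + kV) = 1.4570 mg/L; C(t) = C_ss + (C₀ − C_ss) e^(−a t).
C(10.5) = 1.4570 + (0.90303)·e^(−0.10463·10.5) = 1.4570 + (0.90303)·0.33332 = 1.7580 mg/L.

1.76 mg/L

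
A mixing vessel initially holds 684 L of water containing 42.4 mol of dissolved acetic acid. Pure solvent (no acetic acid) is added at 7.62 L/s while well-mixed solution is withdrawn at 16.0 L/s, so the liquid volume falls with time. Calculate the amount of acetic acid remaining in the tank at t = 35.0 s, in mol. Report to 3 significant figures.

Let m(t) be the amount of acetic acid. Volume: V(t) = V₀ + (Q_in − Q_out) t = 684 − 8.3800 t; V(35.0) = 390.70 L.
No acetic acid enters, so dm/dt = −Q_out · (m/V).
dm/m = −Q_out dt/(V₀ − 8.3800 t); integrating gives ln(m/m₀) = −(Q_out/(Q_in−Q_out)) ln(V/V₀).
m = m₀ (V₀/V)^(Q_out/(Q_in−Q_out)) = 42.4 × (684/390.70)^(-1.9093) = 14.555 mol.

14.6 mol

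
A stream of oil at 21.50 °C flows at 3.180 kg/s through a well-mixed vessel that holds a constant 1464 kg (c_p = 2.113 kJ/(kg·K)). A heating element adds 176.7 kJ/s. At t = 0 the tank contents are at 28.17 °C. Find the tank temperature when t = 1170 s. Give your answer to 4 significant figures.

M c_p dT/dt = ṁ c_p (T_in − T) + Q̇.
τ = M/ṁ = 460.377 s; T_ss = T_in + Q̇/(ṁ c_p) = 21.50 + 176.7/(3.180·2.113) = 47.7972 °C.
This is linear first-order; T(t) = T_ss + (T₀ − T_ss) e^(−t/τ).
T(1170) = 47.7972 + (-19.6272)·e^(−1170/460.377) = 47.7972 + (-19.6272)·0.0787566 = 46.2515 °C.

46.25 °C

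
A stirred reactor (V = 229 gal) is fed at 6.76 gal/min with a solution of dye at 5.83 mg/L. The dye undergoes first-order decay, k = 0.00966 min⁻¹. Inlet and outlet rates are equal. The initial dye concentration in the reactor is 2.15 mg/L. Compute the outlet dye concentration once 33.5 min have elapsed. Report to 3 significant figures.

V dC/dt = Q(C_in − C) − k V C.
dC/dt = (Q/V) C_in − (Q/V + k) C; effective rate a = Q/V + k = 0.029520 + 0.00966 = 0.039180 min⁻¹.
C_ss = Q C_in/(Q + kV) = 4.3926 mg/L; C(t) = C_ss + (C₀ − C_ss) e^(−a t).
C(33.5) = 4.3926 + (-2.2426)·e^(−0.039180·33.5) = 4.3926 + (-2.2426)·0.26914 = 3.7890 mg/L.

3.79 mg/L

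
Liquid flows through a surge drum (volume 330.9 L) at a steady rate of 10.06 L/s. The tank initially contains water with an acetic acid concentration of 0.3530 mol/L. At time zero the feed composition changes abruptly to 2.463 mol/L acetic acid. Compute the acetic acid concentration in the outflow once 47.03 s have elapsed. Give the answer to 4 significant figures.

1.958 mol/L

Transient balance on the dissolved component: V dC/dt = Q(C_in − C).
Time constant τ = V/Q = 330.9/10.06 = 32.8926 s.
Solution: C(t) = C_in + (C₀ − C_in) e^(−t/τ).
C(47.03) = 2.463 + (0.3530 − 2.463)·e^(−47.03/32.8926) = 2.463 + (-2.11000)·0.239356 = 1.95796 mol/L.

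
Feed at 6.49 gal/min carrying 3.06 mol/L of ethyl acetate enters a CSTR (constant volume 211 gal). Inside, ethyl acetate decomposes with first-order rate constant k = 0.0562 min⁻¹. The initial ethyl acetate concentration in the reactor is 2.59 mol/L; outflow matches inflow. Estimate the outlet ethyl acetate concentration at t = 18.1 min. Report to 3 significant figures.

1.39 mol/L

Accumulation = in − out − consumed: V dC/dt = Q C_in − Q C − k V C.
This is linear with rate a = Q/V + k = 0.086958 min⁻¹.
C_ss = Q C_in/(Q + kV) = 1.0824 mol/L; C(t) = C_ss + (C₀ − C_ss) e^(−a t).
C(18.1) = 1.0824 + (1.5076)·e^(−0.086958·18.1) = 1.0824 + (1.5076)·0.20723 = 1.3948 mol/L.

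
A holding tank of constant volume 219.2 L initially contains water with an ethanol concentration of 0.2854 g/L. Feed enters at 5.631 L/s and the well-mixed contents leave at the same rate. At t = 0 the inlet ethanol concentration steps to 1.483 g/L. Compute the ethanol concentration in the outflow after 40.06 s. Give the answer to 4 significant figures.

1.055 g/L

Unsteady species balance (constant V, well mixed): V dC/dt = Q(C_in − C).
Rewrite as dC/dt + C/τ = C_in/τ, τ = V/Q = 38.9274 s.
Solution: C(t) = C_in + (C₀ − C_in) e^(−t/τ).
C(40.06) = 1.483 + (0.2854 − 1.483)·e^(−40.06/38.9274) = 1.483 + (-1.19760)·0.357330 = 1.05506 g/L.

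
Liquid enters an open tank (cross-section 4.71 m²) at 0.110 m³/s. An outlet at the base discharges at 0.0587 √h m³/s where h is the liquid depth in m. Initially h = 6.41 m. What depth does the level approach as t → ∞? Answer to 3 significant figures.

3.51 m

Volume balance on the tank: A dh/dt = Q_in − 0.0587 √h. At steady state dh/dt = 0:
Q_in = 0.0587 √h_ss ⇒ √h_ss = 0.110/0.0587 = 1.8739.
h_ss = 1.8739² = 3.5116 m. (Since h₀ = 6.41 m > h_ss, the level will fall toward this value.)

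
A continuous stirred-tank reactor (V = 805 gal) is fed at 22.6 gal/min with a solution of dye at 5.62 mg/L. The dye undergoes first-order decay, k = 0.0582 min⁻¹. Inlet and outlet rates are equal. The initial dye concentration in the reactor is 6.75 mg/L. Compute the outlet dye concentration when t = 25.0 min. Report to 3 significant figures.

2.40 mg/L

V dC/dt = Q(C_in − C) − k V C.
dC/dt = (Q/V) C_in − (Q/V + k) C; effective rate a = Q/V + k = 0.028075 + 0.0582 = 0.086275 min⁻¹.
C_ss = Q C_in/(Q + kV) = 1.8288 mg/L; C(t) = C_ss + (C₀ − C_ss) e^(−a t).
C(25.0) = 1.8288 + (4.9212)·e^(−0.086275·25.0) = 1.8288 + (4.9212)·0.11569 = 2.3981 mg/L.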